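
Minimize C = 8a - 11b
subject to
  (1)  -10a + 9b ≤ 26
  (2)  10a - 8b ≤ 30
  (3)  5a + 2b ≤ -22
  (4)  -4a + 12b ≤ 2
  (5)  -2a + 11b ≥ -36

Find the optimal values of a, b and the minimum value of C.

a = -50/13, b = -18/13, minimum C = -202/13

The optimum lies where -10a + 9b = 26 and 5a + 2b = -22.
Solving simultaneously gives a = -50/13, b = -18/13.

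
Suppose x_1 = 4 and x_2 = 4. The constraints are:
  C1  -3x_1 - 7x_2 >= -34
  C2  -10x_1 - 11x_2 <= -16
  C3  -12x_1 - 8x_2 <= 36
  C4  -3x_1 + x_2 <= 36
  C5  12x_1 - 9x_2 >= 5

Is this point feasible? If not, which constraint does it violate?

Constraint C1: -3x_1 - 7x_2 = -40, which is not ≥ -34. All other constraints are satisfied.

not feasible — violates C1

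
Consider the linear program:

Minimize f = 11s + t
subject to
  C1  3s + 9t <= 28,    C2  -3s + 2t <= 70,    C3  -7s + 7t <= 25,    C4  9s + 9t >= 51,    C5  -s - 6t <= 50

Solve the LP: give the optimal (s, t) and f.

s = 23/6, t = 11/6, minimum f = 44

Extreme points and f = 11s + t:
  (23/6, 11/6) → f = 44
  (206/3, -178/9) → f = 6620/9
  (84/5, -167/15) → f = 521/3

At the optimal vertex, 3s + 9t = 28 and 9s + 9t = 51.
Solving simultaneously gives s = 23/6, t = 11/6.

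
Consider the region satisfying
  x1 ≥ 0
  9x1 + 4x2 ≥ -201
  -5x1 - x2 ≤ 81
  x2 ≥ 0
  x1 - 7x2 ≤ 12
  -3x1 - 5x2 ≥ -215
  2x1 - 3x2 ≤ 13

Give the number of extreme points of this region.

Intersecting each pair of boundary lines and keeping only the points that satisfy every inequality leaves:
  (0, 0)
  (0, 43)
  (13/2, 0)
  (710/19, 391/19)

4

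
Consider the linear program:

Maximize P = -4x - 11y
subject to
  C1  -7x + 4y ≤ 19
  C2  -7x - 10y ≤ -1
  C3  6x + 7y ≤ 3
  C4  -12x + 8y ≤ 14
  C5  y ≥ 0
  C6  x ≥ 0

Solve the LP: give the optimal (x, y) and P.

x = 1/7, y = 0, maximum P = -4/7

Feasible corners and P = -4x - 11y:
  (1/7, 0) → P = -4/7
  (0, 1/10) → P = -11/10
  (1/2, 0) → P = -2
  (0, 3/7) → P = -33/7

The binding constraints are -7x - 10y = -1 and y = 0.
Solving simultaneously gives x = 1/7, y = 0.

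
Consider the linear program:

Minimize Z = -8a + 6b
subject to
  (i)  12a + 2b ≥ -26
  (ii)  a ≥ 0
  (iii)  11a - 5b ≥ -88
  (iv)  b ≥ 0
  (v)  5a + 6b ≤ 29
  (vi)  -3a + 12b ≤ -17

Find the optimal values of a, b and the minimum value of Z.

a = 29/5, b = 0, minimum Z = -232/5

Vertices and Z = -8a + 6b:
  (29/5, 0) → Z = -232/5
  (17/3, 0) → Z = -136/3
  (75/13, 1/39) → Z = -46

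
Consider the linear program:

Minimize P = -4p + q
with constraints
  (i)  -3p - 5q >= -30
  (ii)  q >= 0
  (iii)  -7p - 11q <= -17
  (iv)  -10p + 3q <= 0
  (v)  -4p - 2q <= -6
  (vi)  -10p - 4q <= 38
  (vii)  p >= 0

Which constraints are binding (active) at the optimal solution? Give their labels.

(i) and (ii)

Extreme points and P = -4p + q:
  (10, 0) → P = -40
  (90/59, 300/59) → P = -60/59
  (17/7, 0) → P = -68/7
  (16/15, 13/15) → P = -17/5
  (9/16, 15/8) → P = -3/8

The minimum is at (10, 0). Substituting into each constraint, equality holds for (i) and (ii); the remaining constraints have slack.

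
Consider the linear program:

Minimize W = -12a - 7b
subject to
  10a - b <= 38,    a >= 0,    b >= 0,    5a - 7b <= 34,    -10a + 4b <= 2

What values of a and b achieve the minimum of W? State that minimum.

Extreme points and W = -12a - 7b:
  (19/5, 0) → W = -228/5
  (77/15, 40/3) → W = -2324/15
  (0, 0) → W = 0
  (0, 1/2) → W = -7/2

At the optimal vertex, 10a - b = 38 and -10a + 4b = 2.
Solving simultaneously gives a = 77/15, b = 40/3.

a = 77/15, b = 40/3, minimum W = -2324/15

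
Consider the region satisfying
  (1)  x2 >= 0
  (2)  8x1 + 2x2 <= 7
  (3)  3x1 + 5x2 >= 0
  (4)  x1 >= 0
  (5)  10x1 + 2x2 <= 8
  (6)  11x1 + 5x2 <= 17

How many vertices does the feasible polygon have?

Intersecting each pair of boundary lines and keeping only the points that satisfy every inequality leaves:
  (0, 0)
  (4/5, 0)
  (1/2, 3/2)
  (1/18, 59/18)
  (0, 17/5)

5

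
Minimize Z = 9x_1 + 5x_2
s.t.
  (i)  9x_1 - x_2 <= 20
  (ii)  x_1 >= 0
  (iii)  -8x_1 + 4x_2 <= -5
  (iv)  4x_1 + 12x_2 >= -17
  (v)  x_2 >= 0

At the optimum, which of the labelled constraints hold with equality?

Corner points and Z = 9x_1 + 5x_2:
  (75/28, 115/28) → Z = 625/14
  (20/9, 0) → Z = 20
  (5/8, 0) → Z = 45/8

The minimum is at (5/8, 0). Substituting into each constraint, equality holds for (iii) and (v); the remaining constraints have slack.

(iii) and (v)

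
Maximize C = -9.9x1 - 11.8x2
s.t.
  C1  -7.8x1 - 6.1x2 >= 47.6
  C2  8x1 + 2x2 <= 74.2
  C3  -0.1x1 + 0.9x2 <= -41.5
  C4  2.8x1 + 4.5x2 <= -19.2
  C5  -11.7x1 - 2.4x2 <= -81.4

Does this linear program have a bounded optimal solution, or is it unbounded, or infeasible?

From the feasible point (7489/370, -16229/370), moving in the direction (2.4, -11.7) keeps every constraint satisfied while C increases without bound.

unbounded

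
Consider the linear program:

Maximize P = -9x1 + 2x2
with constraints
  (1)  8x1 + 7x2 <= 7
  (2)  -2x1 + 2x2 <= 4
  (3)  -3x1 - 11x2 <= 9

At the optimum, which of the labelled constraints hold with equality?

(2) and (3)

Vertices and P = -9x1 + 2x2:
  (-7/15, 23/15) → P = 109/15
  (140/67, -93/67) → P = -1446/67
  (-31/14, -3/14) → P = 39/2

The maximum is at (-31/14, -3/14). Substituting into each constraint, equality holds for (2) and (3); the remaining constraints have slack.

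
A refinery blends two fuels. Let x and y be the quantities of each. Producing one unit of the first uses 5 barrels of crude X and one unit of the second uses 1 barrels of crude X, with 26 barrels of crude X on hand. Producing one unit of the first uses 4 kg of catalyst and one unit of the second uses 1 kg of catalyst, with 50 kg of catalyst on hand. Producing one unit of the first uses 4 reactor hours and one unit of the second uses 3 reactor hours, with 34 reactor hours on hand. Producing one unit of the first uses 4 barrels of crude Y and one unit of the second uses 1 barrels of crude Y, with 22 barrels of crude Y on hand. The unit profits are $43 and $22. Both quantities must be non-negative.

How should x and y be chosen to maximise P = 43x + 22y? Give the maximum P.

Corner points and P = 43x + 22y:
  (0, 0) → P = 0
  (0, 34/3) → P = 748/3
  (26/5, 0) → P = 1118/5
  (4, 6) → P = 304

The binding constraints are 5x + y = 26 and 4x + 3y = 34.
Solving simultaneously gives x = 4, y = 6.

x = 4, y = 6, maximum P = 304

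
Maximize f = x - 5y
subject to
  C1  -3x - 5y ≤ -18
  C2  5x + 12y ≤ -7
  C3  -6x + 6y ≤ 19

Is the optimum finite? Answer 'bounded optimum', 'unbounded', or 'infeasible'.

From the feasible point (251/11, -111/11), moving in the direction (5, -3) keeps every constraint satisfied while f increases without bound.

unbounded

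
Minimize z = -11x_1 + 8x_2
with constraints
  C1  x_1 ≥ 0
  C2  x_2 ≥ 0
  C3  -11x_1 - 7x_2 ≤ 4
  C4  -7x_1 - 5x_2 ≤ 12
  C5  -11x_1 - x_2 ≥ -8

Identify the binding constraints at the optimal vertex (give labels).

Extreme points and z = -11x_1 + 8x_2:
  (0, 0) → z = 0
  (0, 8) → z = 64
  (8/11, 0) → z = -8

The minimum is at (8/11, 0). Substituting into each constraint, equality holds for C2 and C5; the remaining constraints have slack.

C2 and C5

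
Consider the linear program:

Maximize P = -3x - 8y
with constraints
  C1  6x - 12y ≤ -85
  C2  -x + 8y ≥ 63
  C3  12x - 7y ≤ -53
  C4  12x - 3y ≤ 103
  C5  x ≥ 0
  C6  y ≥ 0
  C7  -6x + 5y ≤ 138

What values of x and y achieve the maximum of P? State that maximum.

Corner points and P = -3x - 8y:
  (17/89, 703/89) → P = -5675/89
  (0, 63/8) → P = -63
  (55/3, 39) → P = -367
  (929/42, 379/7) → P = -999/2
  (0, 138/5) → P = -1104/5

x = 0, y = 63/8, maximum P = -63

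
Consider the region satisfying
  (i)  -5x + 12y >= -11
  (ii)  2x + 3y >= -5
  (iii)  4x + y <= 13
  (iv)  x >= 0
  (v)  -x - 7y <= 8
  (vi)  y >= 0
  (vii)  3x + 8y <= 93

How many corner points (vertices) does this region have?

Pairwise boundary intersections that survive every other constraint:
  (167/53, 21/53)
  (11/5, 0)
  (11/29, 333/29)
  (0, 0)
  (0, 93/8)

5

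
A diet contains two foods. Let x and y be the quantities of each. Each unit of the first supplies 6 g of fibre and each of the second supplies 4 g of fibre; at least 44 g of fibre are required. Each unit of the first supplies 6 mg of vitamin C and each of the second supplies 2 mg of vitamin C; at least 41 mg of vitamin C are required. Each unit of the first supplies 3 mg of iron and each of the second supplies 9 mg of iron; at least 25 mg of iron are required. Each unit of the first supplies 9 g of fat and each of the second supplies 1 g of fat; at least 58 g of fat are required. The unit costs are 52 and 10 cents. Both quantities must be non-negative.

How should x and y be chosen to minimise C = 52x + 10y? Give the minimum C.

x = 25/4, y = 7/4, minimum C = 685/2

Extreme points and C = 52x + 10y:
  (0, 58) → C = 580
  (25/3, 0) → C = 1300/3
  (19/3, 3/2) → C = 1033/3
  (148/21, 3/7) → C = 7786/21
  (25/4, 7/4) → C = 685/2
The feasible region is unbounded (it extends along (0, 1), (1, 0)), but C strictly increases along every unbounded feasible direction, so there is no improving ray and the minimum is attained at a vertex.

At the optimal vertex, 6x + 2y = 41 and 9x + y = 58.
Solving simultaneously gives x = 25/4, y = 7/4.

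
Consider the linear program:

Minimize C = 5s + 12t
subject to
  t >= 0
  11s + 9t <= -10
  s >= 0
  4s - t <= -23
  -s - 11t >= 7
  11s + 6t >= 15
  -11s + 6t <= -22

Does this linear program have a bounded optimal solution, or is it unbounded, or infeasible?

infeasible

The boundaries 11s + 6t = 15 and -11s + 6t = -22 meet at (37/22, -7/12), but that point violates t ≥ 0. Every candidate vertex is excluded by some other constraint, so the feasible region is empty.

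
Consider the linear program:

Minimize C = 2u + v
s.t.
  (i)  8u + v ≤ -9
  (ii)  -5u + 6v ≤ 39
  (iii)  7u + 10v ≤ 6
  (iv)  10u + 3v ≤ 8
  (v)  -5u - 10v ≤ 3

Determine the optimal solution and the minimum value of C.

u = -51/10, v = 9/4, minimum C = -159/20

Feasible corners and C = 2u + v:
  (-96/73, 111/73) → C = -81/73
  (-29/25, 7/25) → C = -51/25
  (-177/46, 303/92) → C = -405/92
  (-51/10, 9/4) → C = -159/20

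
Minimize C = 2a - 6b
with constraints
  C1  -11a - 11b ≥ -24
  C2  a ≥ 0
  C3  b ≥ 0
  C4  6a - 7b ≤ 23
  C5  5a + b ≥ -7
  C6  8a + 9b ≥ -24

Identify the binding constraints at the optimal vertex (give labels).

C1 and C2

Vertices and C = 2a - 6b:
  (0, 24/11) → C = -144/11
  (24/11, 0) → C = 48/11
  (0, 0) → C = 0

The minimum is at (0, 24/11). Substituting into each constraint, equality holds for C1 and C2; the remaining constraints have slack.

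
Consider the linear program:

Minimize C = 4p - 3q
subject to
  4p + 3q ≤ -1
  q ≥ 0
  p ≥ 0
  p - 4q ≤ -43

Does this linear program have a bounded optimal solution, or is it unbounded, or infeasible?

The boundaries 4p + 3q = -1 and p - 4q = -43 meet at (-7, 9), but that point violates p ≥ 0. Every candidate vertex is excluded by some other constraint, so the feasible region is empty.

infeasible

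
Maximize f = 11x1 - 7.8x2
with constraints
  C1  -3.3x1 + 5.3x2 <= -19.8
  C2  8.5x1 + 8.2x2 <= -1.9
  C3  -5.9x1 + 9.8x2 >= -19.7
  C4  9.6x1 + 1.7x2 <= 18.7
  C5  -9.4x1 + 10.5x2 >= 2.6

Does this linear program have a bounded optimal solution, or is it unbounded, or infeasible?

The boundaries -3.3x1 + 5.3x2 = -19.8 and -9.4x1 + 10.5x2 = 2.6 meet at (-22168/1517, -19470/1517), but that point violates -5.9x1 + 9.8x2 ≥ -19.7. Every candidate vertex is excluded by some other constraint, so the feasible region is empty.

infeasible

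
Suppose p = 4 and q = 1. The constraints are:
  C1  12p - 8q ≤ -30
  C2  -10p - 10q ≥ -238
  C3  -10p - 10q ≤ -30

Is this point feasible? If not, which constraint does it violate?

not feasible — violates C1

Constraint C1: 12p - 8q = 40, which is not ≤ -30. All other constraints are satisfied.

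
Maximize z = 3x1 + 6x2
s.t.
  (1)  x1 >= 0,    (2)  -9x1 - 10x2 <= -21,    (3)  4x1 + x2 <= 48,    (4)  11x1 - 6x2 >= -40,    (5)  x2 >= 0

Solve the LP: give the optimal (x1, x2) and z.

x1 = 248/35, x2 = 688/35, maximum z = 696/5

At the optimal vertex, 4x1 + x2 = 48 and 11x1 - 6x2 = -40.
Solving simultaneously gives x1 = 248/35, x2 = 688/35.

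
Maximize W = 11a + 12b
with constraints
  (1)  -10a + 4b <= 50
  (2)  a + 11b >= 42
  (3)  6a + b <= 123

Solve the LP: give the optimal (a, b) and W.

a = 13, b = 45, maximum W = 683

Feasible corners and W = 11a + 12b:
  (-191/57, 235/57) → W = 719/57
  (13, 45) → W = 683
  (1311/65, 129/65) → W = 15969/65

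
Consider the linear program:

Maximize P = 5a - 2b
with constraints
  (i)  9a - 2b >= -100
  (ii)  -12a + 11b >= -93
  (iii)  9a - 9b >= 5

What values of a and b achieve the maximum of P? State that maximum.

Vertices and P = 5a - 2b:
  (-1286/75, -679/25) → P = -2356/75
  (-130/9, -15) → P = -380/9
  (782/9, 259/3) → P = 2356/9

The binding constraints are -12a + 11b = -93 and 9a - 9b = 5.
Solving simultaneously gives a = 782/9, b = 259/3.

a = 782/9, b = 259/3, maximum P = 2356/9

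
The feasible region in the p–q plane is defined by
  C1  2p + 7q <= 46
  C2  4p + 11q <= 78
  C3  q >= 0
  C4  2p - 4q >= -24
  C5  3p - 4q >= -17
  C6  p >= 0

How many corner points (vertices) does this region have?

Pairwise boundary intersections that survive every other constraint:
  (20/3, 14/3)
  (65/29, 172/29)
  (39/2, 0)
  (0, 0)
  (0, 17/4)

5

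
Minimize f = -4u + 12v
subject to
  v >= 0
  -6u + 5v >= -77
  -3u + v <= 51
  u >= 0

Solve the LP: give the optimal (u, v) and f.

u = 77/6, v = 0, minimum f = -154/3

Extreme points and f = -4u + 12v:
  (77/6, 0) → f = -154/3
  (0, 0) → f = 0
  (0, 51) → f = 612
The feasible region is unbounded (it extends along (5, 6), (1, 3)), but f strictly increases along every unbounded feasible direction, so there is no improving ray and the minimum is attained at a vertex.

The optimum lies where v = 0 and -6u + 5v = -77.
Solving simultaneously gives u = 77/6, v = 0.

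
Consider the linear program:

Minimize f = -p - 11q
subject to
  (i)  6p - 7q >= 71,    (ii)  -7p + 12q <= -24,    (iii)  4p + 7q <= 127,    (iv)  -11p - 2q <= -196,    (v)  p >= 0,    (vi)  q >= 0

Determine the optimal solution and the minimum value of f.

p = 99/5, q = 239/35, minimum f = -3322/35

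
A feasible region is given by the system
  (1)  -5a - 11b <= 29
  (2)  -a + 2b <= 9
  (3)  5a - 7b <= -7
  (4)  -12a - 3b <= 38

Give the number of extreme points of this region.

3

The feasible vertices (each the meet of two boundaries and inside every other half-plane) are:
  (49/3, 38/3)
  (-103/27, 70/27)
  (-287/99, -106/99)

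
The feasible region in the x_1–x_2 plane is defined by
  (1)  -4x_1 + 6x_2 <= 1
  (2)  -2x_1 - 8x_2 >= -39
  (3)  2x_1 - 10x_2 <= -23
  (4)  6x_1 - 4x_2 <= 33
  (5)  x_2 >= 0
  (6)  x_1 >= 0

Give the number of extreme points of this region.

3

The feasible vertices (each the meet of two boundaries and inside every other half-plane) are:
  (113/22, 79/22)
  (32/7, 45/14)
  (103/18, 31/9)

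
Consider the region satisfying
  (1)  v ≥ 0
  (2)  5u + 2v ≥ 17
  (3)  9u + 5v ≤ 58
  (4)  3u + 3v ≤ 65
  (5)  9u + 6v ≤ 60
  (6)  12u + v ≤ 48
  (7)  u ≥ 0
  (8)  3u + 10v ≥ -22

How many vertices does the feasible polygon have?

5

Intersecting each pair of boundary lines and keeping only the points that satisfy every inequality leaves:
  (17/5, 0)
  (4, 0)
  (0, 17/2)
  (76/21, 32/7)
  (0, 10)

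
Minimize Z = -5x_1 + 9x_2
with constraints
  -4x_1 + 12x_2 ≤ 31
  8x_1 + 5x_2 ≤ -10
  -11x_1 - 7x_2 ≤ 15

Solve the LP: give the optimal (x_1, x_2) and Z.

x_1 = 5, x_2 = -10, minimum Z = -115

Corner points and Z = -5x_1 + 9x_2:
  (-275/116, 52/29) → Z = 3247/116
  (-397/160, 281/160) → Z = 2257/80
  (5, -10) → Z = -115

At the optimal vertex, 8x_1 + 5x_2 = -10 and -11x_1 - 7x_2 = 15.
Solving simultaneously gives x_1 = 5, x_2 = -10.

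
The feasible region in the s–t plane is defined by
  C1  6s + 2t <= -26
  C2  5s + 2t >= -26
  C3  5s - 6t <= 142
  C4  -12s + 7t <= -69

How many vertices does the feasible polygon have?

3

Intersecting each pair of boundary lines and keeping only the points that satisfy every inequality leaves:
  (0, -13)
  (-2/3, -11)
  (-44/59, -657/59)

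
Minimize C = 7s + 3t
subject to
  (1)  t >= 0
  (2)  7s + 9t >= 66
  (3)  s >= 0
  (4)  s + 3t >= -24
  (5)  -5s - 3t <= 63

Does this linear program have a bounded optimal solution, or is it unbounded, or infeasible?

bounded optimum

Feasible corners and C = 7s + 3t:
  (66/7, 0) → C = 66
  (0, 22/3) → C = 22
The feasible region has finitely many vertices and no improving ray; the minimum is 22 at (0, 22/3).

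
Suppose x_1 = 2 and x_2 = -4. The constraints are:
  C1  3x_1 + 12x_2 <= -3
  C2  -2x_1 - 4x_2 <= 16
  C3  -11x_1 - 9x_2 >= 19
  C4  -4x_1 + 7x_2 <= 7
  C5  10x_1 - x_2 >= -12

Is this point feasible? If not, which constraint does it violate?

not feasible — violates C3

Constraint C3: -11x_1 - 9x_2 = 14, which is not ≥ 19. All other constraints are satisfied.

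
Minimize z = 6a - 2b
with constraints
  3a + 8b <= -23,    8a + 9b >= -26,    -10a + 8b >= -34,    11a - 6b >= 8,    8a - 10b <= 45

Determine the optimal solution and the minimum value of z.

Corner points and z = 6a - 2b:
  (-1/37, -106/37) → z = 206/37
  (11/13, -83/26) → z = 149/13
  (7/11, -38/11) → z = 118/11

At the optimal vertex, 3a + 8b = -23 and 8a + 9b = -26.
Solving simultaneously gives a = -1/37, b = -106/37.

a = -1/37, b = -106/37, minimum z = 206/37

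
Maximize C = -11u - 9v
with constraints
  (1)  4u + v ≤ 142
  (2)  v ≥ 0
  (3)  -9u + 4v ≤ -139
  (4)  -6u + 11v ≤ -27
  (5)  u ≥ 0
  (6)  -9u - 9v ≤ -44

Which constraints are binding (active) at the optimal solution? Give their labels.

(2) and (3)

Vertices and C = -11u - 9v:
  (71/2, 0) → C = -781/2
  (1589/50, 372/25) → C = -967/2
  (139/9, 0) → C = -1529/9
  (1421/75, 197/25) → C = -838/3

The maximum is at (139/9, 0). Substituting into each constraint, equality holds for (2) and (3); the remaining constraints have slack.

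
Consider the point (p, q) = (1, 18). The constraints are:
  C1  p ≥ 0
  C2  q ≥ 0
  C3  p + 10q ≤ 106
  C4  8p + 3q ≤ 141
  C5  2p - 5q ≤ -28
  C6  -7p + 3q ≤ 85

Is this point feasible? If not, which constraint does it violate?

not feasible — violates C3

Constraint C3: p + 10q = 181, which is not ≤ 106. All other constraints are satisfied.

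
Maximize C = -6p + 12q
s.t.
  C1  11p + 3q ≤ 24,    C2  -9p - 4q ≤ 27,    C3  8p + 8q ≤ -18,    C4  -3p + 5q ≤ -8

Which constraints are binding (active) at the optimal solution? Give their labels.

Corner points and C = -6p + 12q:
  (177/17, -513/17) → C = -7218/17
  (123/32, -195/32) → C = -1539/16
  (-103/57, -51/19) → C = -406/19
  (-13/32, -59/32) → C = -315/16

The maximum is at (-13/32, -59/32). Substituting into each constraint, equality holds for C3 and C4; the remaining constraints have slack.

C3 and C4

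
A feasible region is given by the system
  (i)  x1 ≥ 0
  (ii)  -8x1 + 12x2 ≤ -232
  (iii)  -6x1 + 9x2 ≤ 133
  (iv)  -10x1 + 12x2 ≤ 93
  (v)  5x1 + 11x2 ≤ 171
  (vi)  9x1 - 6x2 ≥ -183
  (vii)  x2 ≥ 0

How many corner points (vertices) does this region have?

The feasible vertices (each the meet of two boundaries and inside every other half-plane) are:
  (1151/37, 52/37)
  (29, 0)
  (171/5, 0)

3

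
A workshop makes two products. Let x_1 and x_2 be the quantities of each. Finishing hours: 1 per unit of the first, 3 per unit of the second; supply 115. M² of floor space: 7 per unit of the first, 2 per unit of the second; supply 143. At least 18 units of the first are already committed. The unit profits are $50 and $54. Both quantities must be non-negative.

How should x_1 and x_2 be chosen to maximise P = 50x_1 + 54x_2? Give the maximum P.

x_1 = 18, x_2 = 17/2, maximum P = 1359

Extreme points and P = 50x_1 + 54x_2:
  (143/7, 0) → P = 7150/7
  (18, 0) → P = 900
  (18, 17/2) → P = 1359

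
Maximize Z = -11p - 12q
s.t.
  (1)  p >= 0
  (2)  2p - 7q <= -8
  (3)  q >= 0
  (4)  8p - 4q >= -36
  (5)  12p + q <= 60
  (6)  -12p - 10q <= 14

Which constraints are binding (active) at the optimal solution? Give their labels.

(1) and (2)

Vertices and Z = -11p - 12q:
  (0, 8/7) → Z = -96/7
  (0, 9) → Z = -108
  (206/43, 108/43) → Z = -3562/43
  (51/14, 114/7) → Z = -471/2

The maximum is at (0, 8/7). Substituting into each constraint, equality holds for (1) and (2); the remaining constraints have slack.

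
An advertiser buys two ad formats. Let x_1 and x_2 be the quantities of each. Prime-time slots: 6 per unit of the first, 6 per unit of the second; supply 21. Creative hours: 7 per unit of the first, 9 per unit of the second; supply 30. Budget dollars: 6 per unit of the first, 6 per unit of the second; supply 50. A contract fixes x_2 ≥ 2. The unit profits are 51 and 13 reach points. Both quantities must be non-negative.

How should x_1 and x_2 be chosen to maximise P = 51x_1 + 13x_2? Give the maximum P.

x_1 = 3/2, x_2 = 2, maximum P = 205/2

Extreme points and P = 51x_1 + 13x_2:
  (0, 10/3) → P = 130/3
  (0, 2) → P = 26
  (3/4, 11/4) → P = 74
  (3/2, 2) → P = 205/2

The binding constraints are 6x_1 + 6x_2 = 21 and x_2 = 2.
Solving simultaneously gives x_1 = 3/2, x_2 = 2.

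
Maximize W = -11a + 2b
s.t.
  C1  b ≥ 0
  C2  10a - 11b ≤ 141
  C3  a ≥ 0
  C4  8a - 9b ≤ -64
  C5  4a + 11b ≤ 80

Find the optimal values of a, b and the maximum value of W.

Feasible corners and W = -11a + 2b:
  (0, 64/9) → W = 128/9
  (0, 80/11) → W = 160/11
  (4/31, 224/31) → W = 404/31

At the optimal vertex, a = 0 and 4a + 11b = 80.
Solving simultaneously gives a = 0, b = 80/11.

a = 0, b = 80/11, maximum W = 160/11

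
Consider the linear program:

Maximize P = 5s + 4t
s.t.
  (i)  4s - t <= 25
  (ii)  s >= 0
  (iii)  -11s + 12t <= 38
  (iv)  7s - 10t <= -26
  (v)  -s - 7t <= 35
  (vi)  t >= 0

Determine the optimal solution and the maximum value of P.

Corner points and P = 5s + 4t:
  (338/37, 427/37) → P = 3398/37
  (92/11, 93/11) → P = 832/11
  (0, 19/6) → P = 38/3
  (0, 13/5) → P = 52/5

At the optimal vertex, 4s - t = 25 and -11s + 12t = 38.
Solving simultaneously gives s = 338/37, t = 427/37.

s = 338/37, t = 427/37, maximum P = 3398/37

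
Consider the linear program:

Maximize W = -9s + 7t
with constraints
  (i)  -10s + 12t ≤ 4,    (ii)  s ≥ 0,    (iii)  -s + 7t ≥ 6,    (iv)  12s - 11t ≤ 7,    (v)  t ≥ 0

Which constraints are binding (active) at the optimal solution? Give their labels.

Extreme points and W = -9s + 7t:
  (22/29, 28/29) → W = -2/29
  (64/17, 59/17) → W = -163/17
  (115/73, 79/73) → W = -482/73

The maximum is at (22/29, 28/29). Substituting into each constraint, equality holds for (i) and (iii); the remaining constraints have slack.

(i) and (iii)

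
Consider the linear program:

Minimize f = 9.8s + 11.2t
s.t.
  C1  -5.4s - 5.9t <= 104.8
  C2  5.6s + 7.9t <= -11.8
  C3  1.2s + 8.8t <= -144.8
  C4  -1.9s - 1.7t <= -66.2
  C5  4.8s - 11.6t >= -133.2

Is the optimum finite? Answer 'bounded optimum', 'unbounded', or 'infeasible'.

From the feasible point (56874/203, -55660/203), moving in the direction (5.9, -5.4) keeps every constraint satisfied while f decreases without bound.

unbounded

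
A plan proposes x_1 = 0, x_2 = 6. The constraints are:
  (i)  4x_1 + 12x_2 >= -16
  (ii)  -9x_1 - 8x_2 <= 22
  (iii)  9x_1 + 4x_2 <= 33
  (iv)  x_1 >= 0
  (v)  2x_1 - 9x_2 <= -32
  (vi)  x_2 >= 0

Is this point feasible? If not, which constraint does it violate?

feasible

(i): 72 ≥ -16 ✓
(ii): -48 ≤ 22 ✓
(iii): 24 ≤ 33 ✓
(iv): 0 ≥ 0 ✓
(v): -54 ≤ -32 ✓
(vi): 6 ≥ 0 ✓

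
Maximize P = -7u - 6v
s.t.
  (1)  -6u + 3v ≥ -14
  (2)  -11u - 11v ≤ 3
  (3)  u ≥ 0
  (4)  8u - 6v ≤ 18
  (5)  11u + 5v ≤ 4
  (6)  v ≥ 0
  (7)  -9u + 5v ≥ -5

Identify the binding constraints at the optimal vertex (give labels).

(3) and (6)

Corner points and P = -7u - 6v:
  (0, 4/5) → P = -24/5
  (0, 0) → P = 0
  (4/11, 0) → P = -28/11

The maximum is at (0, 0). Substituting into each constraint, equality holds for (3) and (6); the remaining constraints have slack.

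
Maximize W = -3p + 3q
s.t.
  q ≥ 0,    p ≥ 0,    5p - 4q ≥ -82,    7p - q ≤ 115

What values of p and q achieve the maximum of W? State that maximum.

p = 542/23, q = 1149/23, maximum W = 1821/23

Feasible corners and W = -3p + 3q:
  (0, 0) → W = 0
  (115/7, 0) → W = -345/7
  (0, 41/2) → W = 123/2
  (542/23, 1149/23) → W = 1821/23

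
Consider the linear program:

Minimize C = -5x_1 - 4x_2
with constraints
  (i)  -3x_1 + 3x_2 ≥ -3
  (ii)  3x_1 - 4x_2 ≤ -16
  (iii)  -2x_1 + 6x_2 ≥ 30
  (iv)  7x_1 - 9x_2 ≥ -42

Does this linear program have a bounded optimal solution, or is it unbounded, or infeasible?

Extreme points and C = -5x_1 - 4x_2:
  (20, 19) → C = -176
  (51/2, 49/2) → C = -451/2
  (12/5, 29/5) → C = -176/5
  (3/4, 21/4) → C = -99/4
The feasible region has finitely many vertices and no improving ray; the minimum is -451/2 at (51/2, 49/2).

bounded optimum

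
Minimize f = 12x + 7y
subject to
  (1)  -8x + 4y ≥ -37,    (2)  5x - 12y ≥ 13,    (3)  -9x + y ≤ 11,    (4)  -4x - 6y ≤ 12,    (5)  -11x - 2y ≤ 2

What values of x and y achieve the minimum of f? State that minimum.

x = 6/29, y = -62/29, minimum f = -362/29

Corner points and f = 12x + 7y:
  (98/19, 81/76) → f = 5271/76
  (87/32, -61/16) → f = 95/16
  (1/71, -153/142) → f = -1047/142
  (6/29, -62/29) → f = -362/29

The optimum lies where -4x - 6y = 12 and -11x - 2y = 2.
Solving simultaneously gives x = 6/29, y = -62/29.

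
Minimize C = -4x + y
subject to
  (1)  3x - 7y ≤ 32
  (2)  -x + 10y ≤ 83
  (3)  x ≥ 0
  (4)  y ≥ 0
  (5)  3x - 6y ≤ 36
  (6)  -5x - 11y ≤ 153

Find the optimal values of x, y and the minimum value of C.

x = 143/4, y = 95/8, minimum C = -1049/8

Feasible corners and C = -4x + y:
  (32/3, 0) → C = -128/3
  (20, 4) → C = -76
  (0, 83/10) → C = 83/10
  (143/4, 95/8) → C = -1049/8
  (0, 0) → C = 0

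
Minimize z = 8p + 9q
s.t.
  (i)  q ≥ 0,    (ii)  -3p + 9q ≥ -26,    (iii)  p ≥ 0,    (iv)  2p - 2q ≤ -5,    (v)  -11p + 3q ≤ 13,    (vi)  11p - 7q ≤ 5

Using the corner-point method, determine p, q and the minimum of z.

Extreme points and z = 8p + 9q:
  (0, 5/2) → z = 45/2
  (0, 13/3) → z = 39
  (45/8, 65/8) → z = 945/8
The feasible region is unbounded (it extends along (7, 11), (3, 11)), but z strictly increases along every unbounded feasible direction, so there is no improving ray and the minimum is attained at a vertex.

The binding constraints are p = 0 and 2p - 2q = -5.
Solving simultaneously gives p = 0, q = 5/2.

p = 0, q = 5/2, minimum z = 45/2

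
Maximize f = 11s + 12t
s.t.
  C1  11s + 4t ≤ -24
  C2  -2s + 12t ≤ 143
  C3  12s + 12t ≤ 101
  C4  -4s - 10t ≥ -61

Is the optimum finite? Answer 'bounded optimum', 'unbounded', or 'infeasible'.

bounded optimum

Feasible corners and f = 11s + 12t:
  (-242/47, 767/94) → f = 1940/47
  (-349/34, 347/34) → f = 325/34
The feasible region has finitely many vertices and no improving ray; the maximum is 1940/47 at (-242/47, 767/94).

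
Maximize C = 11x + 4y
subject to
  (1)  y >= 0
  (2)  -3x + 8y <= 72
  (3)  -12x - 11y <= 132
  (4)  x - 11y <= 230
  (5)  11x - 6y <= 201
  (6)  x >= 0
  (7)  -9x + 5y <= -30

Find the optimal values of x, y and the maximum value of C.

Extreme points and C = 11x + 4y:
  (201/11, 0) → C = 201
  (10/3, 0) → C = 110/3
  (204/7, 279/14) → C = 2802/7
  (200/19, 246/19) → C = 3184/19

At the optimal vertex, -3x + 8y = 72 and 11x - 6y = 201.
Solving simultaneously gives x = 204/7, y = 279/14.

x = 204/7, y = 279/14, maximum C = 2802/7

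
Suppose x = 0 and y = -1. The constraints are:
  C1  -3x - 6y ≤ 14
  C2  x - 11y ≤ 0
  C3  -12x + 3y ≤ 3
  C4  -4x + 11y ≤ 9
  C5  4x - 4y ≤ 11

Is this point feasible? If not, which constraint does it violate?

Constraint C2: x - 11y = 11, which is not ≤ 0. All other constraints are satisfied.

not feasible — violates C2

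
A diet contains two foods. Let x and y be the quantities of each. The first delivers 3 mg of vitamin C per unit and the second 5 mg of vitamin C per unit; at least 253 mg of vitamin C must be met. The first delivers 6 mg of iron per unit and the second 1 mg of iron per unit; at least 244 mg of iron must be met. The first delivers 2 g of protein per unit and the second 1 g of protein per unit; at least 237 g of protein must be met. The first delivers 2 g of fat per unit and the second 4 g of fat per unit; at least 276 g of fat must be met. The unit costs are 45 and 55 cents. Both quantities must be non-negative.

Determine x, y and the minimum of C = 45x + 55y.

x = 112, y = 13, minimum C = 5755

Vertices and C = 45x + 55y:
  (0, 244) → C = 13420
  (138, 0) → C = 6210
  (7/4, 467/2) → C = 51685/4
  (112, 13) → C = 5755
The feasible region is unbounded (it extends along (0, 1), (1, 0)), but C strictly increases along every unbounded feasible direction, so there is no improving ray and the minimum is attained at a vertex.

The binding constraints are 2x + y = 237 and 2x + 4y = 276.
Solving simultaneously gives x = 112, y = 13.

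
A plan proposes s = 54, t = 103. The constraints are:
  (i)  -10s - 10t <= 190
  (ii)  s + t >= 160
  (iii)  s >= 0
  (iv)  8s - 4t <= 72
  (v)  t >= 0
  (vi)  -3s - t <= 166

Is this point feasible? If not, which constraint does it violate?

Constraint (ii): s + t = 157, which is not ≥ 160. All other constraints are satisfied.

not feasible — violates (ii)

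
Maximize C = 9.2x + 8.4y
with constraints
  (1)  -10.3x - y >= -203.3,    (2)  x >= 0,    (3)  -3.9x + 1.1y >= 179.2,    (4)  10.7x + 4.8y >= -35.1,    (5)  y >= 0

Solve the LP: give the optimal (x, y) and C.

Feasible corners and C = 9.2x + 8.4y:
  (0, 2033/10) → C = 42693/25
  (4443/1523, 263863/1523) → C = 11286624/7615
  (0, 1792/11) → C = 75264/55

x = 0, y = 203.3, maximum C = 1707.72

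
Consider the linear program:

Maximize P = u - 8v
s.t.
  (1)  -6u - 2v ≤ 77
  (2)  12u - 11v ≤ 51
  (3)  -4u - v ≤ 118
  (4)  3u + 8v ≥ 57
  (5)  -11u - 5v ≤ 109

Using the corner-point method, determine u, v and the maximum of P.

u = 345/43, v = 177/43, maximum P = -1071/43

Vertices and P = u - 8v:
  (-159/2, 200) → P = -3359/2
  (-167/8, 193/8) → P = -1711/8
  (345/43, 177/43) → P = -1071/43
  (-1157/73, 954/73) → P = -8789/73
The feasible region is unbounded (it extends along (-1, 4), (11, 12)), but P strictly decreases along every unbounded feasible direction, so there is no improving ray and the maximum is attained at a vertex.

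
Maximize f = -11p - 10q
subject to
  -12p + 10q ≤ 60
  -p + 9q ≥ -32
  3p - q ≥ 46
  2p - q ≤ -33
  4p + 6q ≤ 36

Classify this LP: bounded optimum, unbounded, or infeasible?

infeasible

The boundaries 2p - q = -33 and 4p + 6q = 36 meet at (-81/8, 51/4), but that point violates -12p + 10q ≤ 60. Every candidate vertex is excluded by some other constraint, so the feasible region is empty.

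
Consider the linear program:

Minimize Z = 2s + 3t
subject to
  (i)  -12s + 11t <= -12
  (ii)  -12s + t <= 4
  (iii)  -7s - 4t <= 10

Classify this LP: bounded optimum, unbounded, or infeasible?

unbounded

From the feasible point (-7/15, -8/5), moving in the direction (4, -7) keeps every constraint satisfied while Z decreases without bound.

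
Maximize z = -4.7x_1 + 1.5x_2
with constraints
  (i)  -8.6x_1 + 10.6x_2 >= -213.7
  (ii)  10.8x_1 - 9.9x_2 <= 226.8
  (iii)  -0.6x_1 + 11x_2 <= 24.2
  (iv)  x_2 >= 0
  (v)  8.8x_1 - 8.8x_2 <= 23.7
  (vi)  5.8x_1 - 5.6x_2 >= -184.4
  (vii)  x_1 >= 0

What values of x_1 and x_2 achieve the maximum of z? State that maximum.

Extreme points and z = -4.7x_1 + 1.5x_2:
  (2153/416, 11359/4576) → z = -235679/11440
  (0, 11/5) → z = 33/10
  (237/88, 0) → z = -11139/880
  (0, 0) → z = 0

At the optimal vertex, -0.6x_1 + 11x_2 = 24.2 and x_1 = 0.
Solving simultaneously gives x_1 = 0, x_2 = 11/5.

x_1 = 0, x_2 = 2.2, maximum z = 3.3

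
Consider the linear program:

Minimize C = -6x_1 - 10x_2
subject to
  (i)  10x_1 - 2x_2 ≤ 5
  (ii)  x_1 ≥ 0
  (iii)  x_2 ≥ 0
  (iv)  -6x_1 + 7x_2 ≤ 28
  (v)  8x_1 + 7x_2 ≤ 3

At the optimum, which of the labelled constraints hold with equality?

Vertices and C = -6x_1 - 10x_2:
  (0, 0) → C = 0
  (0, 3/7) → C = -30/7
  (3/8, 0) → C = -9/4

The minimum is at (0, 3/7). Substituting into each constraint, equality holds for (ii) and (v); the remaining constraints have slack.

(ii) and (v)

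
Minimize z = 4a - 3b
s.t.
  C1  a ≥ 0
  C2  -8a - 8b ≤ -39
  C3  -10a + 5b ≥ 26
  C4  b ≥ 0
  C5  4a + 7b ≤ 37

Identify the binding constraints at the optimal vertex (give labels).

Feasible corners and z = 4a - 3b:
  (0, 26/5) → z = -78/5
  (0, 37/7) → z = -111/7
  (1/30, 79/15) → z = -47/3

The minimum is at (0, 37/7). Substituting into each constraint, equality holds for C1 and C5; the remaining constraints have slack.

C1 and C5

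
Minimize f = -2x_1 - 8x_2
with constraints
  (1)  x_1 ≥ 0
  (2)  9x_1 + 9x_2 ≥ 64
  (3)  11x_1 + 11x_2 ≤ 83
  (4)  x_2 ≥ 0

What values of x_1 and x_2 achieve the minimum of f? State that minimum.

x_1 = 0, x_2 = 83/11, minimum f = -664/11

The binding constraints are x_1 = 0 and 11x_1 + 11x_2 = 83.
Solving simultaneously gives x_1 = 0, x_2 = 83/11.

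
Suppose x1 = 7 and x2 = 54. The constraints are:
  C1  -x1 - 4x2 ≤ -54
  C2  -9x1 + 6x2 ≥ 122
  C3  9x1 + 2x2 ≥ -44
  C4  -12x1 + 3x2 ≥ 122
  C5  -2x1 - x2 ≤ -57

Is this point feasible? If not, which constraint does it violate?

Constraint C4: -12x1 + 3x2 = 78, which is not ≥ 122. All other constraints are satisfied.

not feasible — violates C4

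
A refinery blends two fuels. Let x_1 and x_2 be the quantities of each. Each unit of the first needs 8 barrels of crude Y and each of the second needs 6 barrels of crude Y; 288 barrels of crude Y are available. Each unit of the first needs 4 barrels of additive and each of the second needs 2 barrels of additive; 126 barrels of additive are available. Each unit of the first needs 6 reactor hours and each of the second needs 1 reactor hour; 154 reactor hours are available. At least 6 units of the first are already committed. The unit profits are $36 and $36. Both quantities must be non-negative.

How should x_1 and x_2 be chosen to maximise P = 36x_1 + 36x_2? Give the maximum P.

x_1 = 6, x_2 = 40, maximum P = 1656

Corner points and P = 36x_1 + 36x_2:
  (77/3, 0) → P = 924
  (6, 0) → P = 216
  (45/2, 18) → P = 1458
  (6, 40) → P = 1656
  (91/4, 35/2) → P = 1449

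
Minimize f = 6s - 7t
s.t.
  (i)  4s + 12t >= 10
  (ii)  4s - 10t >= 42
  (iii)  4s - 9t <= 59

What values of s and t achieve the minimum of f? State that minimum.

s = 151/22, t = -16/11, minimum f = 565/11

Corner points and f = 6s - 7t:
  (151/22, -16/11) → f = 565/11
  (19/2, -7/3) → f = 220/3
  (53, 17) → f = 199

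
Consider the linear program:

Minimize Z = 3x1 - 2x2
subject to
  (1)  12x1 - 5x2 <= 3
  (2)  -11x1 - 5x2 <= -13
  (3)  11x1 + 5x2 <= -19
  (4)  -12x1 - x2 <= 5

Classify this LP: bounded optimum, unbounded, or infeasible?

infeasible

Constraints -11x1 - 5x2 ≤ -13 and 11x1 + 5x2 ≤ -19 have parallel boundaries but demand opposite sides — no point can satisfy both, so the region is empty.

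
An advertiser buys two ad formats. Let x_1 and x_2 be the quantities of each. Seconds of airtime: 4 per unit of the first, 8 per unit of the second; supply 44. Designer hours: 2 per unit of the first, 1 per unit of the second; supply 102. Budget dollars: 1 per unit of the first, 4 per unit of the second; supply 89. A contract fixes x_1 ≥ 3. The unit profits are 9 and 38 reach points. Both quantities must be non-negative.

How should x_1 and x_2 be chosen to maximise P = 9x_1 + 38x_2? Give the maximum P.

Vertices and P = 9x_1 + 38x_2:
  (11, 0) → P = 99
  (3, 0) → P = 27
  (3, 4) → P = 179

The optimum lies where 4x_1 + 8x_2 = 44 and x_1 = 3.
Solving simultaneously gives x_1 = 3, x_2 = 4.

x_1 = 3, x_2 = 4, maximum P = 179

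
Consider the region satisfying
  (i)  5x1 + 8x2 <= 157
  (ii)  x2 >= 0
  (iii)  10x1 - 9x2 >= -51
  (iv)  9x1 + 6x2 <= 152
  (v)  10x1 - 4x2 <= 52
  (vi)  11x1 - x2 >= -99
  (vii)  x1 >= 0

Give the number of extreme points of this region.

Of the 21 pairwise boundary intersections, those satisfying every inequality are:
  (26/5, 0)
  (0, 0)
  (354/47, 1979/141)
  (0, 17/3)
  (115/12, 263/24)

5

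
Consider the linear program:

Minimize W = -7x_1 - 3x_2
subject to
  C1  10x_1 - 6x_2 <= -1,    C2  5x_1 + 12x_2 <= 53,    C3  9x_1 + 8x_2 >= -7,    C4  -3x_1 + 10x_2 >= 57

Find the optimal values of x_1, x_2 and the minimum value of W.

x_1 = -77/43, x_2 = 222/43, minimum W = -127/43

Vertices and W = -7x_1 - 3x_2:
  (-127/17, 128/17) → W = 505/17
  (-77/43, 222/43) → W = -127/43
  (-263/57, 82/19) → W = 1103/57

At the optimal vertex, 5x_1 + 12x_2 = 53 and -3x_1 + 10x_2 = 57.
Solving simultaneously gives x_1 = -77/43, x_2 = 222/43.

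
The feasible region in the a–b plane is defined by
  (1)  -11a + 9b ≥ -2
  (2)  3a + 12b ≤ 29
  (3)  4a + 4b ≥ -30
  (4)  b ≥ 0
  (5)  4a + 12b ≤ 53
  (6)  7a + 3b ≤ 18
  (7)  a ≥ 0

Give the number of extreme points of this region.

5

The feasible vertices (each the meet of two boundaries and inside every other half-plane) are:
  (2/11, 0)
  (7/4, 23/12)
  (43/25, 149/75)
  (0, 29/12)
  (0, 0)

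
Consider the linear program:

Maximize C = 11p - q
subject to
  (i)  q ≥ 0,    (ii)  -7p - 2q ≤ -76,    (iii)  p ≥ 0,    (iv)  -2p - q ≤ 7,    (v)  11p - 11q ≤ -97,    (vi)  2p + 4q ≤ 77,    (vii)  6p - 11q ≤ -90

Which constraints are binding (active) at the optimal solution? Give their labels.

Corner points and C = 11p - q:
  (214/33, 505/33) → C = 1849/33
  (25/4, 129/8) → C = 421/8
  (153/22, 347/22) → C = 668/11

The maximum is at (153/22, 347/22). Substituting into each constraint, equality holds for (v) and (vi); the remaining constraints have slack.

(v) and (vi)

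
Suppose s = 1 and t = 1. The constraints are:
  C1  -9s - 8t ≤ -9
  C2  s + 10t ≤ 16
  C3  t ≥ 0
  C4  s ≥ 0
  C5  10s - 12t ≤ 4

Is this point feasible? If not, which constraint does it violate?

C1: -17 ≤ -9 ✓
C2: 11 ≤ 16 ✓
C3: 1 ≥ 0 ✓
C4: 1 ≥ 0 ✓
C5: -2 ≤ 4 ✓

feasible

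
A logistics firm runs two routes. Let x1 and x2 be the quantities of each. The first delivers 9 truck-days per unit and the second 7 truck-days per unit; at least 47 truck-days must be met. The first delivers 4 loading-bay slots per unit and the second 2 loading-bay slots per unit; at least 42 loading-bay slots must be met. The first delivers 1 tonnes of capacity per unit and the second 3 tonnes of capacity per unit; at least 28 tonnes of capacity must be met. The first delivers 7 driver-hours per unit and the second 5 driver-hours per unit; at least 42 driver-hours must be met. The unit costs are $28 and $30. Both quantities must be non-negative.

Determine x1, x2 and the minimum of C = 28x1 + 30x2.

The feasible region is unbounded (it extends along (0, 1), (1, 0)), but C strictly increases along every unbounded feasible direction, so there is no improving ray and the minimum is attained at a vertex.

At the optimal vertex, 4x1 + 2x2 = 42 and x1 + 3x2 = 28.
Solving simultaneously gives x1 = 7, x2 = 7.

x1 = 7, x2 = 7, minimum C = 406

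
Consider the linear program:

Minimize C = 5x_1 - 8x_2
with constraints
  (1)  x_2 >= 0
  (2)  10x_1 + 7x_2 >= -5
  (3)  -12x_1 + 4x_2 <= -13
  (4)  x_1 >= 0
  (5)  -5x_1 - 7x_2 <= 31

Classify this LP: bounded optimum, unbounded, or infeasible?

unbounded

From the feasible point (13/12, 0), moving in the direction (4, 12) keeps every constraint satisfied while C decreases without bound.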